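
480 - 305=175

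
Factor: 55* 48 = 2^4 * 3^1*5^1*11^1=2640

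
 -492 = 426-918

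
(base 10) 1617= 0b11001010001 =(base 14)837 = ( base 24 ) 2j9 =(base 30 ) 1nr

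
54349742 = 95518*569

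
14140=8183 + 5957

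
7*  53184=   372288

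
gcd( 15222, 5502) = 6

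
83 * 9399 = 780117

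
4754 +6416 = 11170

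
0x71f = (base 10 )1823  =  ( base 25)2MN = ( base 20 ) 4B3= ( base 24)33n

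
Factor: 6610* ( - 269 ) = -2^1*5^1*269^1*661^1 = -1778090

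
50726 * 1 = 50726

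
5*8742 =43710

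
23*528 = 12144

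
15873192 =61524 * 258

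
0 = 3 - 3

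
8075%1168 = 1067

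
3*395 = 1185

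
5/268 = 5/268=   0.02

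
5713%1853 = 154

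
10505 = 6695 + 3810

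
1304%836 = 468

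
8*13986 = 111888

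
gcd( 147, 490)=49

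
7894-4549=3345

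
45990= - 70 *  ( - 657 ) 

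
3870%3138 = 732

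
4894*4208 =20593952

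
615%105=90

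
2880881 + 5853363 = 8734244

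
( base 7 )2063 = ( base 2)1011011011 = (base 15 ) 33b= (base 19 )209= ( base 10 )731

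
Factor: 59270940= 2^2 * 3^4*5^1*36587^1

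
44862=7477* 6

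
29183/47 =29183/47 = 620.91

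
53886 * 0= 0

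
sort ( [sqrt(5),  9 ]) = [ sqrt ( 5 ),9 ] 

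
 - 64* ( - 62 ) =3968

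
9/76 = 9/76 = 0.12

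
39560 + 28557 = 68117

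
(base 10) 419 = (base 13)263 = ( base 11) 351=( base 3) 120112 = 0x1A3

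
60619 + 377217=437836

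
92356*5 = 461780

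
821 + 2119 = 2940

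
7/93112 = 7/93112 = 0.00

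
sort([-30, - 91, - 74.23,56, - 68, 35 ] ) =[ - 91, - 74.23, - 68,- 30, 35,56 ] 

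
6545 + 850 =7395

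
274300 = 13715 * 20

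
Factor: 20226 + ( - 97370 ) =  - 77144= -  2^3*  9643^1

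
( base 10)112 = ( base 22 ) 52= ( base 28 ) 40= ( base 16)70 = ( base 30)3M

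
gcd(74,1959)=1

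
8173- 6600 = 1573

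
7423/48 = 154 + 31/48 = 154.65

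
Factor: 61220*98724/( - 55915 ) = -2^4*3^1*19^1*  53^( - 1 )*211^( - 1)*433^1*3061^1  =  - 1208776656/11183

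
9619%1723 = 1004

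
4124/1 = 4124 = 4124.00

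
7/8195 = 7/8195 = 0.00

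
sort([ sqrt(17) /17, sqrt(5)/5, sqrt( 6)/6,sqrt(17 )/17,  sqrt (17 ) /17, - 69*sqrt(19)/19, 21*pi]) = [ - 69*sqrt ( 19)/19 , sqrt(17 )/17, sqrt( 17)/17, sqrt( 17) /17,  sqrt( 6)/6,  sqrt( 5) /5, 21*pi]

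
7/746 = 7/746 = 0.01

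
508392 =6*84732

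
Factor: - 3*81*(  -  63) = 15309 = 3^7*7^1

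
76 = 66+10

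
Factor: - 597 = -3^1*199^1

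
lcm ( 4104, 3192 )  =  28728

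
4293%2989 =1304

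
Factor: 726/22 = 3^1*11^1  =  33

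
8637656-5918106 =2719550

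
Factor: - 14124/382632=-11/298 =-2^( - 1)*11^1 * 149^(-1 ) 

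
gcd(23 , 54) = 1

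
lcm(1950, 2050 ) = 79950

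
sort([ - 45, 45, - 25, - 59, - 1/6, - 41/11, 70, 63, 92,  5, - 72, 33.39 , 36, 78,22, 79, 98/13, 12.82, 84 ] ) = [-72, - 59, - 45, - 25, - 41/11, - 1/6, 5,98/13, 12.82,22,33.39,36,45, 63, 70,78,79, 84,92]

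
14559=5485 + 9074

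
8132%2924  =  2284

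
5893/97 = 5893/97=60.75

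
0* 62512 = 0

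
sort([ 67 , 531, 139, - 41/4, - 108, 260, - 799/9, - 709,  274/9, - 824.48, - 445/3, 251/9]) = [ - 824.48, - 709, - 445/3 , - 108, - 799/9, - 41/4,251/9 , 274/9, 67, 139 , 260, 531]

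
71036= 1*71036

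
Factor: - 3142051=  - 11^1* 285641^1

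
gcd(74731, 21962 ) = 1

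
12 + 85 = 97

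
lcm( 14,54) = 378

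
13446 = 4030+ 9416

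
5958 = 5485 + 473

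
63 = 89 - 26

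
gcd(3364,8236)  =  116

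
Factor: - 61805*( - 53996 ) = 2^2*5^1*47^1 *263^1 * 13499^1 =3337222780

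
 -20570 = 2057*(-10)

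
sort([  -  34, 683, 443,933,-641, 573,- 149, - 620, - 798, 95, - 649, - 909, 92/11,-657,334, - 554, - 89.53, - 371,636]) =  [ - 909 , - 798, - 657,-649,- 641, - 620,- 554, - 371,  -  149 , - 89.53, - 34,92/11,95, 334, 443,573, 636 , 683,933]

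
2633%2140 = 493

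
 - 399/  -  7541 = 399/7541 = 0.05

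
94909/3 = 31636 + 1/3 = 31636.33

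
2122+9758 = 11880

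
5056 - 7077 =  - 2021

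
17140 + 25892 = 43032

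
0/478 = 0  =  0.00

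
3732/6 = 622 = 622.00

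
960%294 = 78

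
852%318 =216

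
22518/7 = 3216 + 6/7 = 3216.86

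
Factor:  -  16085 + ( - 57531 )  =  - 2^4*43^1*107^1 = -73616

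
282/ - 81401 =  - 282/81401 =- 0.00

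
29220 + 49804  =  79024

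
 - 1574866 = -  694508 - 880358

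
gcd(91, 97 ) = 1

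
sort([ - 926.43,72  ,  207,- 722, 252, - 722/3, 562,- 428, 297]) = [ - 926.43, - 722,-428, - 722/3,72,207, 252,297,562]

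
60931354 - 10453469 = 50477885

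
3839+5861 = 9700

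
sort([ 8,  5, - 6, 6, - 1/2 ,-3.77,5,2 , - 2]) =[ - 6, - 3.77, - 2, - 1/2,2,5, 5,6,8]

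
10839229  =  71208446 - 60369217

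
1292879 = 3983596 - 2690717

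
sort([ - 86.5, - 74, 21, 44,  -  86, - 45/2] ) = [ - 86.5, - 86, - 74,-45/2,21,44]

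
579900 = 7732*75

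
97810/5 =19562 = 19562.00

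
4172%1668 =836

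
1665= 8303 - 6638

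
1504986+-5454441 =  - 3949455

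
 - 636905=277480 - 914385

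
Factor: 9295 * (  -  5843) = - 54310685= - 5^1 * 11^1*13^2*5843^1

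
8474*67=567758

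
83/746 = 83/746 = 0.11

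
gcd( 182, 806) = 26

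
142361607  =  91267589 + 51094018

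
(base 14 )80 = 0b1110000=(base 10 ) 112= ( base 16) 70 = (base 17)6A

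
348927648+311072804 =660000452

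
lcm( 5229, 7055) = 444465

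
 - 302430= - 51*5930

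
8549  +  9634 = 18183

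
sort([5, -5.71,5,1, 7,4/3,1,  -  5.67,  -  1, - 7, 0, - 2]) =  [ - 7, - 5.71,  -  5.67,  -  2, - 1, 0 , 1, 1,4/3, 5, 5,7]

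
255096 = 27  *9448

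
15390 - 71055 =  - 55665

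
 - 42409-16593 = -59002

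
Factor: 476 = 2^2*7^1*17^1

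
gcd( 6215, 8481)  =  11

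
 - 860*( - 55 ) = 47300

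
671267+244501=915768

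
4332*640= 2772480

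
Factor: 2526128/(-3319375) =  - 2^4*5^( - 4)*11^1*31^1*47^( - 1 )*113^ ( - 1) *463^1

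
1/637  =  1/637 = 0.00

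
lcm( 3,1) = 3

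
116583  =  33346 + 83237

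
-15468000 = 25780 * ( - 600)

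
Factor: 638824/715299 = 2^3*3^ ( - 1)*13^( - 1 )*47^1 * 1699^1*18341^(- 1 ) 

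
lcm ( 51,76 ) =3876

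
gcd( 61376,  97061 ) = 1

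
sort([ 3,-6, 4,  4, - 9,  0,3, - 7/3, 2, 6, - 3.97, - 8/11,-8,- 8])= [ - 9, - 8, - 8, - 6, - 3.97,- 7/3, - 8/11 , 0  ,  2, 3, 3, 4 , 4, 6]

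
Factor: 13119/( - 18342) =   -  4373/6114 = - 2^(-1)*3^( - 1)*1019^( - 1)*4373^1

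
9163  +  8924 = 18087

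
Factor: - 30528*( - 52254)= 1595210112= 2^7*3^4*53^1*2903^1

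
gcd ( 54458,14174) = 746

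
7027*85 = 597295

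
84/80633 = 12/11519 =0.00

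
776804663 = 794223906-17419243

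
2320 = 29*80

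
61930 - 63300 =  - 1370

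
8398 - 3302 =5096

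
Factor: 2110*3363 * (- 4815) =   -  34166902950 =-2^1 * 3^3*5^2*19^1*59^1*107^1*211^1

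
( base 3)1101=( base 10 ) 37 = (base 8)45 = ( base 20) 1H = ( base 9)41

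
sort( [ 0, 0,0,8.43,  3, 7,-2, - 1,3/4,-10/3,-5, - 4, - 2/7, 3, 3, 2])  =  [  -  5, - 4, - 10/3,-2,  -  1, - 2/7, 0,0, 0 , 3/4, 2,3 , 3,  3,  7 , 8.43]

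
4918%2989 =1929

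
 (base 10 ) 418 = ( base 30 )DS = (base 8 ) 642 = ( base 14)21C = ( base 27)fd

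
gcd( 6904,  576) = 8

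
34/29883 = 34/29883 = 0.00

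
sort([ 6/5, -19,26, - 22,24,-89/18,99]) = [-22, - 19, - 89/18,6/5, 24,26, 99 ] 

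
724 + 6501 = 7225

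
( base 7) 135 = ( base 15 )50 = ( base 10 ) 75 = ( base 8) 113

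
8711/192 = 8711/192 = 45.37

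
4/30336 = 1/7584 = 0.00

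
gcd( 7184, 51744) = 16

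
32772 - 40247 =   -  7475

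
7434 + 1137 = 8571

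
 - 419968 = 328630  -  748598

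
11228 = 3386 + 7842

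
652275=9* 72475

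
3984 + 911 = 4895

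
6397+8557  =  14954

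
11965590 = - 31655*( - 378) 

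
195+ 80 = 275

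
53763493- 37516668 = 16246825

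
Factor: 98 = 2^1*7^2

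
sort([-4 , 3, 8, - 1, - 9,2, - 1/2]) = [ - 9, - 4, - 1, - 1/2,2 , 3,8 ]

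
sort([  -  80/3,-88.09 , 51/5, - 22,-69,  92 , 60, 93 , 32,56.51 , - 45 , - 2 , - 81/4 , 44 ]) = [ - 88.09,  -  69,-45,-80/3, - 22, - 81/4, - 2,51/5, 32, 44,56.51 , 60, 92, 93]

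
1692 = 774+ 918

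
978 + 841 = 1819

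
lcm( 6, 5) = 30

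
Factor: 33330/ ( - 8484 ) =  - 55/14=- 2^( - 1) * 5^1 *7^ ( - 1) * 11^1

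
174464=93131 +81333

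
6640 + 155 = 6795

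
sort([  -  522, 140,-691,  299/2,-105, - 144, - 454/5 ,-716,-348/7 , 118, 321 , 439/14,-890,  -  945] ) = [- 945 , - 890, - 716, - 691, - 522,  -  144,-105, - 454/5, - 348/7 , 439/14, 118, 140, 299/2, 321 ]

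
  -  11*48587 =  - 534457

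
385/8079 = 385/8079 = 0.05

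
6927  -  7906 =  - 979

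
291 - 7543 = - 7252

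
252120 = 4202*60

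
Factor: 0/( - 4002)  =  0= 0^1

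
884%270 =74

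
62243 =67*929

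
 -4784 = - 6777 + 1993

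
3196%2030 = 1166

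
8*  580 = 4640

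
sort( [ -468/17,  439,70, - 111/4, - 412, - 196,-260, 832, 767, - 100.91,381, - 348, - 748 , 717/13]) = [ - 748, - 412 ,- 348, - 260, - 196, - 100.91, - 111/4, - 468/17, 717/13, 70,381,439,767, 832 ] 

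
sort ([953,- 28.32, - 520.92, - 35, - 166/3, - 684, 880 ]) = [ - 684,-520.92,  -  166/3,- 35, - 28.32 , 880, 953 ]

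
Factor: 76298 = 2^1 * 38149^1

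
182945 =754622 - 571677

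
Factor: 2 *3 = 6 = 2^1*3^1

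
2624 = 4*656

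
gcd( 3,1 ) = 1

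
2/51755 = 2/51755 = 0.00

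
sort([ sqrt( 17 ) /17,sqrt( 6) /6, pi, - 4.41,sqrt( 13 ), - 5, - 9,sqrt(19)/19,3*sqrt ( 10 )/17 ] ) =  [  -  9, - 5,-4.41,sqrt( 19)/19,sqrt( 17)/17,sqrt(6 )/6,3*sqrt( 10 ) /17 , pi, sqrt (13 ) ]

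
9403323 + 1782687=11186010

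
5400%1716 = 252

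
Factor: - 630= - 2^1*3^2*5^1*7^1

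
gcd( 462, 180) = 6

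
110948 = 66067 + 44881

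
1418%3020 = 1418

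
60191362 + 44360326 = 104551688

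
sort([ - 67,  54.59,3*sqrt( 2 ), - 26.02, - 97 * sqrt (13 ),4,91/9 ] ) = [ - 97*sqrt(13), - 67, - 26.02,  4,3 * sqrt(2) , 91/9 , 54.59]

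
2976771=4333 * 687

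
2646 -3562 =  - 916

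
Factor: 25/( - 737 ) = -5^2 * 11^( - 1)*67^ ( - 1 )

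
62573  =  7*8939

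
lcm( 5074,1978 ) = 116702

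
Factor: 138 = 2^1 *3^1*23^1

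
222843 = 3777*59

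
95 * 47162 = 4480390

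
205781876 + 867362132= 1073144008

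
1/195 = 1/195  =  0.01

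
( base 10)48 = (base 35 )1D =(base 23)22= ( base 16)30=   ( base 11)44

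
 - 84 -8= - 92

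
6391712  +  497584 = 6889296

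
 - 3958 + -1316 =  - 5274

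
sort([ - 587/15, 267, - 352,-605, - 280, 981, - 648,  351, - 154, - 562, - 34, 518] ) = [ - 648, - 605, - 562 ,  -  352 , - 280, - 154, - 587/15, - 34 , 267,  351,518, 981] 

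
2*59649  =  119298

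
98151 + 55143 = 153294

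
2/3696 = 1/1848 = 0.00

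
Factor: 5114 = 2^1*2557^1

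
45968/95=483 + 83/95= 483.87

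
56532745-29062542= 27470203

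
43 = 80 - 37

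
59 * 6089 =359251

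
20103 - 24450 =-4347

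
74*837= 61938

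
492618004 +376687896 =869305900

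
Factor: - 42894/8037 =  - 4766/893  =  -2^1*19^( - 1 )*  47^(-1)*2383^1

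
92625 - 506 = 92119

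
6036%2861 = 314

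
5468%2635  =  198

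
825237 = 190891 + 634346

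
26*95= 2470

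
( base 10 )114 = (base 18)66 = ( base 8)162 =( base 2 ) 1110010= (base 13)8a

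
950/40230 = 95/4023  =  0.02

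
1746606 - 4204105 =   -  2457499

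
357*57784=20628888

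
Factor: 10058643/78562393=3^2*13^( - 1) * 67^1*2383^1*863323^(- 1) =1436949/11223199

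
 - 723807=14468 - 738275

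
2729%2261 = 468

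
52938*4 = 211752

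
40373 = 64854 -24481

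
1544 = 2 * 772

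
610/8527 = 610/8527=0.07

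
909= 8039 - 7130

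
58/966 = 29/483=0.06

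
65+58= 123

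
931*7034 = 6548654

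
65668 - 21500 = 44168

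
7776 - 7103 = 673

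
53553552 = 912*58721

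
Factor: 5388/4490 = 6/5 = 2^1*3^1*5^(  -  1)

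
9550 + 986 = 10536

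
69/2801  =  69/2801 = 0.02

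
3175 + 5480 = 8655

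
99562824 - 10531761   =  89031063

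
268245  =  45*5961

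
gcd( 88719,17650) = 1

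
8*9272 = 74176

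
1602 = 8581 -6979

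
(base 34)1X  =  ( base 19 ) 3a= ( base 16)43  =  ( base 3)2111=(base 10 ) 67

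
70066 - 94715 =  - 24649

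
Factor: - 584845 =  - 5^1 * 116969^1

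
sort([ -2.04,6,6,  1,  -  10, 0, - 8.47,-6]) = [ - 10, - 8.47,-6, - 2.04, 0,1, 6,6]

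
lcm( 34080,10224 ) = 102240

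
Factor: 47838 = 2^1*3^1*7^1*17^1*  67^1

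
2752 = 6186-3434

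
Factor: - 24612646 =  - 2^1*61^1*201743^1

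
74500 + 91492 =165992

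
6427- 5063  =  1364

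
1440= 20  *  72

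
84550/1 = 84550 = 84550.00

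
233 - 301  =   - 68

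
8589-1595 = 6994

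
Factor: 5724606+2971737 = 3^1 * 61^1 * 47521^1  =  8696343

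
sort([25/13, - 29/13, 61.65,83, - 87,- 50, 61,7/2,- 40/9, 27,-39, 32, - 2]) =[ - 87, - 50, - 39,-40/9,-29/13, - 2, 25/13,7/2 , 27,  32,61,61.65,83 ]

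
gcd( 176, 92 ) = 4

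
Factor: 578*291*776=2^4*3^1*17^2*97^2 =130521648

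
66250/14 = 33125/7=4732.14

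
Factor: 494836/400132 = 123709/100033 = 17^1*19^1 * 167^ ( - 1)* 383^1*599^( - 1) 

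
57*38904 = 2217528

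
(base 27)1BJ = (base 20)2C5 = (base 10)1045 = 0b10000010101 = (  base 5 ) 13140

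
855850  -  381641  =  474209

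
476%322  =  154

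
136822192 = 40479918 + 96342274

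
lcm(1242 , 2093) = 113022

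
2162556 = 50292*43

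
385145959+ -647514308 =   -  262368349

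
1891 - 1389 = 502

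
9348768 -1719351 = 7629417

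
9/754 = 9/754 = 0.01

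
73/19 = 73/19 = 3.84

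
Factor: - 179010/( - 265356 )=2^( - 1) * 3^(- 2)*  5^1 * 7^ ( - 1 )*17^1  =  85/126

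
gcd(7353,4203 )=9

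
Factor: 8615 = 5^1*1723^1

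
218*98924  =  21565432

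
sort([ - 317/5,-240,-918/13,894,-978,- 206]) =[ - 978,-240,-206, - 918/13,-317/5,894]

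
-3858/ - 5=3858/5 = 771.60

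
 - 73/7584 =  - 1  +  7511/7584=   - 0.01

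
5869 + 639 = 6508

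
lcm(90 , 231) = 6930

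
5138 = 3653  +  1485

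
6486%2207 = 2072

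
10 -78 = -68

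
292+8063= 8355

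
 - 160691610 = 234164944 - 394856554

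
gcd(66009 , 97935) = 3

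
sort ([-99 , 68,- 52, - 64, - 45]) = [  -  99, - 64,-52, - 45,68] 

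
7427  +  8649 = 16076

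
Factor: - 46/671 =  - 2^1*11^(  -  1 )*23^1*61^(- 1)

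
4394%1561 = 1272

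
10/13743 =10/13743 = 0.00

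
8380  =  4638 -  - 3742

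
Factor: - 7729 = -59^1*131^1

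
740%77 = 47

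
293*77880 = 22818840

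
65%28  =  9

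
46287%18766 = 8755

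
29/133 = 29/133 = 0.22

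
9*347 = 3123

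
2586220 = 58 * 44590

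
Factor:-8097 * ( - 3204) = 25942788=2^2 * 3^3*89^1 * 2699^1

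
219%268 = 219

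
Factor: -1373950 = - 2^1*5^2*27479^1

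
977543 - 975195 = 2348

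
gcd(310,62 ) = 62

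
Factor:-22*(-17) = 2^1* 11^1*17^1 = 374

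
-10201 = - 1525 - 8676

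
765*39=29835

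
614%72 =38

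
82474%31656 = 19162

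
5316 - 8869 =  - 3553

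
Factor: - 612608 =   -  2^8*2393^1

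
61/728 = 61/728 = 0.08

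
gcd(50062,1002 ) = 2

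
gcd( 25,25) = 25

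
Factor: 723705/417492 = 2^( - 2 )*3^( - 1)*5^1*11597^ ( - 1)*48247^1 = 241235/139164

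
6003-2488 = 3515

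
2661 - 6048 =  -3387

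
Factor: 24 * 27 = 2^3*3^4 = 648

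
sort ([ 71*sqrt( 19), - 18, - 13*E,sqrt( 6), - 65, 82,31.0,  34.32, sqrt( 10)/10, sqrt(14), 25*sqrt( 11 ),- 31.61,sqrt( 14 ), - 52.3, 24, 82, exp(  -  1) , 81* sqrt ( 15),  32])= [ - 65, - 52.3, - 13*E , - 31.61, - 18, sqrt( 10)/10,exp( - 1), sqrt( 6 ), sqrt( 14 ), sqrt( 14 ), 24, 31.0 , 32, 34.32,82, 82, 25*sqrt( 11), 71*sqrt (19 ),81*sqrt( 15)]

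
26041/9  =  26041/9 = 2893.44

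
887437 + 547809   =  1435246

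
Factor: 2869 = 19^1*151^1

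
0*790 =0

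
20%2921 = 20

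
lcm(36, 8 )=72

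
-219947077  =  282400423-502347500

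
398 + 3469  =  3867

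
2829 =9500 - 6671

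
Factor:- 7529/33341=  - 7^( - 1)*11^(-1)*433^ ( -1)*7529^1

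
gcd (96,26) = 2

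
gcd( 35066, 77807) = 1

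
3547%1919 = 1628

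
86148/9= 9572 = 9572.00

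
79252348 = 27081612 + 52170736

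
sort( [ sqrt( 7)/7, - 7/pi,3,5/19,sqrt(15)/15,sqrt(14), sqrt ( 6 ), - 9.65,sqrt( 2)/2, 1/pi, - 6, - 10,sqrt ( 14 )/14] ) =[ - 10, - 9.65, - 6, - 7/pi,sqrt( 15)/15,5/19, sqrt(14)/14, 1/pi,sqrt(7)/7, sqrt(2 ) /2,sqrt(6), 3,sqrt( 14 )]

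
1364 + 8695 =10059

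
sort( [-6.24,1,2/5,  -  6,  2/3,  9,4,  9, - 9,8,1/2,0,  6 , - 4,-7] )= [ - 9, - 7 , - 6.24 , - 6, - 4,0,2/5,1/2, 2/3, 1 , 4, 6,8,9,9] 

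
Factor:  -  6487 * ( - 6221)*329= 7^1*13^1*47^1*499^1*6221^1  =  13277001283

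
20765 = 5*4153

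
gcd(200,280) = 40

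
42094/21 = 42094/21 = 2004.48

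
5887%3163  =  2724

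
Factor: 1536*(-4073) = -6256128 = - 2^9 * 3^1*4073^1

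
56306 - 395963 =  - 339657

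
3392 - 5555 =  - 2163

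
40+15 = 55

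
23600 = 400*59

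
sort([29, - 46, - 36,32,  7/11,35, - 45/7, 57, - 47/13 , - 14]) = [  -  46,  -  36,- 14, - 45/7, - 47/13 , 7/11, 29, 32, 35 , 57 ]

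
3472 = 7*496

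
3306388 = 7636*433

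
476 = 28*17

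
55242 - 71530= - 16288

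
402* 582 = 233964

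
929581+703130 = 1632711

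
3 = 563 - 560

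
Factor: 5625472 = 2^7 *71^1*619^1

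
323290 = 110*2939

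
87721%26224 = 9049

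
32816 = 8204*4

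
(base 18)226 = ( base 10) 690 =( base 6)3110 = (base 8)1262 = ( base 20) 1EA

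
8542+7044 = 15586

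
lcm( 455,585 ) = 4095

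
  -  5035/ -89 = 5035/89 = 56.57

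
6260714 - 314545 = 5946169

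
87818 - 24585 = 63233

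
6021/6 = 1003 + 1/2= 1003.50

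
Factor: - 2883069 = -3^2*7^1*45763^1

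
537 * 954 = 512298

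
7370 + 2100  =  9470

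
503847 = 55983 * 9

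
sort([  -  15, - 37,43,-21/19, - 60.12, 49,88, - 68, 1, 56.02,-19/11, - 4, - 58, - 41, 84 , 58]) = [ - 68, - 60.12, - 58, - 41,  -  37 , - 15, - 4,  -  19/11, -21/19,  1, 43,49,56.02,58, 84 , 88]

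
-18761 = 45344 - 64105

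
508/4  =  127 = 127.00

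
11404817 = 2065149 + 9339668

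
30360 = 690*44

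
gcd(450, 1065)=15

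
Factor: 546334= 2^1*173^1 *1579^1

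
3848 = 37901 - 34053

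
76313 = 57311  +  19002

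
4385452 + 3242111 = 7627563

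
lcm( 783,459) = 13311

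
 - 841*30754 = -25864114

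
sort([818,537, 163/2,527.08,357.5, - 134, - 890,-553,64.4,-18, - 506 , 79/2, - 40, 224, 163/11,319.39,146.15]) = [  -  890,-553, - 506,  -  134 , - 40, - 18 , 163/11,79/2, 64.4, 163/2,146.15,224, 319.39, 357.5,527.08,  537,818]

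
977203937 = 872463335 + 104740602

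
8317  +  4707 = 13024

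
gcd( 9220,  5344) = 4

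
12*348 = 4176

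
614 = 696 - 82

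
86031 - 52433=33598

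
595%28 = 7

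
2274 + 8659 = 10933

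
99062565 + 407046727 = 506109292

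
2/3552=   1/1776= 0.00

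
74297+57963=132260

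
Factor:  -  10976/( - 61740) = 8/45 = 2^3 *3^ ( - 2)*5^( - 1)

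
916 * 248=227168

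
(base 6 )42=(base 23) 13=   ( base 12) 22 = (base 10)26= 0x1A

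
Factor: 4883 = 19^1*257^1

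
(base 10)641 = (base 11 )533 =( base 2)1010000001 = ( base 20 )1c1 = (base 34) IT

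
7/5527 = 7/5527 = 0.00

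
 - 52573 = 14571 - 67144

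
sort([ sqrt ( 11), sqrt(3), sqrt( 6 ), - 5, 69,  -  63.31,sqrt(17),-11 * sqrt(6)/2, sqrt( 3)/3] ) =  [ - 63.31 , - 11* sqrt(6)/2,-5 , sqrt(3)/3 , sqrt(3), sqrt( 6), sqrt(11), sqrt(17),69 ]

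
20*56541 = 1130820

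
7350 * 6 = 44100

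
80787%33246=14295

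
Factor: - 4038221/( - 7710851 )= 11^1*29^1*12659^1 * 7710851^ ( - 1)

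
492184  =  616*799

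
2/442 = 1/221 = 0.00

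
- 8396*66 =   -  554136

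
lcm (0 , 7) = 0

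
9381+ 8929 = 18310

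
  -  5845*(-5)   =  29225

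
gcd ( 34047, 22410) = 27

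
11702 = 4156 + 7546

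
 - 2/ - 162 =1/81 = 0.01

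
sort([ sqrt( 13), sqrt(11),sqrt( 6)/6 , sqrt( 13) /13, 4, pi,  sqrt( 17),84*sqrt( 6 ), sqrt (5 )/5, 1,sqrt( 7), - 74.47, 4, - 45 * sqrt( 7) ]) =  [- 45 * sqrt( 7), - 74.47, sqrt( 13)/13 , sqrt( 6) /6, sqrt(5)/5, 1, sqrt(7) , pi, sqrt(11 ), sqrt( 13 ), 4, 4, sqrt(17 ), 84*sqrt( 6 )]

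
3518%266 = 60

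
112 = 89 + 23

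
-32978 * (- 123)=4056294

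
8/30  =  4/15= 0.27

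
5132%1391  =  959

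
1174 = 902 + 272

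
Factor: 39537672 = 2^3 * 3^1*29^1 *56807^1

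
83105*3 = 249315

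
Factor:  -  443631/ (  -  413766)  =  2^( - 1 )*3^( - 1 )*19^1*43^1*127^( - 1) = 817/762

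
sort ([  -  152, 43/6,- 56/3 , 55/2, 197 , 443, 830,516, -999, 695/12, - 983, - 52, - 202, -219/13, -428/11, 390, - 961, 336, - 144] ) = [ - 999, - 983,- 961,  -  202, - 152, - 144 ,  -  52, - 428/11, - 56/3,-219/13, 43/6,  55/2, 695/12, 197, 336,390 , 443 , 516, 830 ] 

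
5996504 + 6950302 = 12946806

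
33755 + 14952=48707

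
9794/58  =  4897/29 = 168.86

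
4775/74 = 64 + 39/74 =64.53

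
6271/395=6271/395=15.88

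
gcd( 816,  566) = 2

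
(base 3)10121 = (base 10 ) 97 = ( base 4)1201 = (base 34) 2t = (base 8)141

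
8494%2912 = 2670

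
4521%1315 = 576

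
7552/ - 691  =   - 11  +  49/691 = - 10.93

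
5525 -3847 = 1678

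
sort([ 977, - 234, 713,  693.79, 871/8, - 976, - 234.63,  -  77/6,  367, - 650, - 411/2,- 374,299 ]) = [  -  976, - 650,  -  374,  -  234.63, - 234, - 411/2, - 77/6,  871/8,  299,  367,693.79, 713, 977 ] 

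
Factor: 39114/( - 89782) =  - 3^2 * 7^( - 1)*11^(- 2)*41^1 = - 369/847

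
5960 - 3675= 2285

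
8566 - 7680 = 886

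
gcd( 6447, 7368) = 921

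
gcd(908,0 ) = 908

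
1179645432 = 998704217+180941215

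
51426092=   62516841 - 11090749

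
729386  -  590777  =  138609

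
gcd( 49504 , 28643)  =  1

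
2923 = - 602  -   - 3525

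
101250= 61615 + 39635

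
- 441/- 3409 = 63/487 = 0.13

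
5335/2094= 5335/2094 = 2.55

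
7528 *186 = 1400208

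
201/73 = 2+55/73 = 2.75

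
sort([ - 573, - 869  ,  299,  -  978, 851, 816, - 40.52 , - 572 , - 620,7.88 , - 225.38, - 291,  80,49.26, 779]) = [ - 978,-869 ,-620,-573, - 572 , - 291, - 225.38, - 40.52 , 7.88,49.26, 80,299, 779, 816,  851]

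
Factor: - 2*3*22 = -2^2*3^1*11^1 = - 132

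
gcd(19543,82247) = 1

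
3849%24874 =3849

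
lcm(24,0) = 0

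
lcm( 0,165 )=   0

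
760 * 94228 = 71613280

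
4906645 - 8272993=  -  3366348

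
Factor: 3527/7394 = 2^(-1)*3527^1*3697^ (-1)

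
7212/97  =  7212/97 = 74.35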